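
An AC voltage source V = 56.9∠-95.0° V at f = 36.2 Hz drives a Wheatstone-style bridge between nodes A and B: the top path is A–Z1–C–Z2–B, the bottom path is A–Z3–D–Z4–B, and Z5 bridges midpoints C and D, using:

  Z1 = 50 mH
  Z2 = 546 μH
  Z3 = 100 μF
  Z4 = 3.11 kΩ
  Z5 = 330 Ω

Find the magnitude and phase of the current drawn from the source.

Step 1 — Angular frequency: ω = 2π·f = 2π·36.2 = 227.5 rad/s.
Step 2 — Component impedances:
  Z1: Z = jωL = j·227.5·0.05 = 0 + j11.37 Ω
  Z2: Z = jωL = j·227.5·0.000546 = 0 + j0.1242 Ω
  Z3: Z = 1/(jωC) = -j/(ω·C) = 0 - j43.97 Ω
  Z4: Z = R = 3110 Ω
  Z5: Z = R = 330 Ω
Step 3 — Bridge requires nodal analysis (the Z5 bridge couples midpoints C and D, so the two paths cannot be reduced to a simple series/parallel combination). Setting node B to ground and injecting 1 A at node A, the 3-node admittance system at A, C, D solves to V_A = Z_AB = 0.4293 + j11.54 Ω = 11.55∠87.9° Ω.
Step 4 — Source phasor: V = 56.9∠-95.0° V = -4.959 - j56.68 V.
Step 5 — Ohm's law: I = V / Z_total = (-4.959 - j56.68) / (0.4293 + j11.54) = -4.92 + j0.2466 A.
Step 6 — Convert to polar: |I| = 4.926 A, ∠I = 177.1°.

I = 4.926∠177.1° A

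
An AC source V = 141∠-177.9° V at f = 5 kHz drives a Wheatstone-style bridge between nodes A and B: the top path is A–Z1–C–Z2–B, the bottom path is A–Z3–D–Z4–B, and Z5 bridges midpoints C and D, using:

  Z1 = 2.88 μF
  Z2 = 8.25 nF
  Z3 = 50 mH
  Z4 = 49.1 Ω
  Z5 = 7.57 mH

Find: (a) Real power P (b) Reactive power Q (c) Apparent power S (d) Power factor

Step 1 — Angular frequency: ω = 2π·f = 2π·5000 = 3.142e+04 rad/s.
Step 2 — Component impedances:
  Z1: Z = 1/(jωC) = -j/(ω·C) = 0 - j11.05 Ω
  Z2: Z = 1/(jωC) = -j/(ω·C) = 0 - j3858 Ω
  Z3: Z = jωL = j·3.142e+04·0.05 = 0 + j1571 Ω
  Z4: Z = R = 49.1 Ω
  Z5: Z = jωL = j·3.142e+04·0.00757 = 0 + j237.8 Ω
Step 3 — Bridge requires nodal analysis (the Z5 bridge couples midpoints C and D, so the two paths cannot be reduced to a simple series/parallel combination). Setting node B to ground and injecting 1 A at node A, the 3-node admittance system at A, C, D solves to V_A = Z_AB = 54.84 + j209.2 Ω = 216.3∠75.3° Ω.
Step 4 — Source phasor: V = 141∠-177.9° V = -140.9 - j5.167 V.
Step 5 — Current: I = V / Z = -0.1882 + j0.6241 A = 0.6518∠106.8° A.
Step 6 — Complex power: S = V·I* = 23.3 + j88.91 VA.
Step 7 — Real power: P = Re(S) = 23.3 W.
Step 8 — Reactive power: Q = Im(S) = 88.91 VAR.
Step 9 — Apparent power: |S| = 91.91 VA.
Step 10 — Power factor: PF = P/|S| = 0.2535 (lagging).

(a) P = 23.3 W  (b) Q = 88.91 VAR  (c) S = 91.91 VA  (d) PF = 0.2535 (lagging)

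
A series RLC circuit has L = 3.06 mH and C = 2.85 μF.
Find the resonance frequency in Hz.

Step 1 — Resonance condition Im(Z)=0 gives ω₀ = 1/√(LC).
Step 2 — ω₀ = 1/√(0.00306·2.85e-06) = 1.071e+04 rad/s.
Step 3 — f₀ = ω₀/(2π) = 1704 Hz.

f₀ = 1704 Hz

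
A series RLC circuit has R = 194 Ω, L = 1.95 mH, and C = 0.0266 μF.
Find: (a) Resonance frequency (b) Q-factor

Step 1 — Resonance condition Im(Z)=0 gives ω₀ = 1/√(LC).
Step 2 — ω₀ = 1/√(0.00195·2.66e-08) = 1.388e+05 rad/s.
Step 3 — f₀ = ω₀/(2π) = 2.21e+04 Hz.
Step 4 — Series Q: Q = ω₀L/R = 1.388e+05·0.00195/194 = 1.396.

(a) f₀ = 2.21e+04 Hz  (b) Q = 1.396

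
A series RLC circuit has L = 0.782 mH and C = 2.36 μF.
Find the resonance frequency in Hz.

Step 1 — Resonance condition Im(Z)=0 gives ω₀ = 1/√(LC).
Step 2 — ω₀ = 1/√(0.000782·2.36e-06) = 2.328e+04 rad/s.
Step 3 — f₀ = ω₀/(2π) = 3705 Hz.

f₀ = 3705 Hz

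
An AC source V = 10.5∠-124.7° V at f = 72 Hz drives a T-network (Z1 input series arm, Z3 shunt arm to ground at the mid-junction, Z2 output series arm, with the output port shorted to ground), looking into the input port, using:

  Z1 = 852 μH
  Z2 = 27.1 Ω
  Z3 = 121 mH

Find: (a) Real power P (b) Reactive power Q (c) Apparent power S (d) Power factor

Step 1 — Angular frequency: ω = 2π·f = 2π·72 = 452.4 rad/s.
Step 2 — Component impedances:
  Z1: Z = jωL = j·452.4·0.000852 = 0 + j0.3854 Ω
  Z2: Z = R = 27.1 Ω
  Z3: Z = jωL = j·452.4·0.121 = 0 + j54.74 Ω
Step 3 — With the output port shorted to ground, the output series arm Z2 runs from the junction to ground; the shunt arm Z3 also runs from the junction to ground. They appear in parallel: Z3 || Z2 = 21.77 + j10.78 Ω.
Step 4 — Series with input arm Z1: Z_in = Z1 + (Z3 || Z2) = 21.77 + j11.16 Ω = 24.46∠27.1° Ω.
Step 5 — Source phasor: V = 10.5∠-124.7° V = -5.977 - j8.633 V.
Step 6 — Current: I = V / Z = -0.3785 - j0.2025 A = 0.4293∠-151.8° A.
Step 7 — Complex power: S = V·I* = 4.011 + j2.057 VA.
Step 8 — Real power: P = Re(S) = 4.011 W.
Step 9 — Reactive power: Q = Im(S) = 2.057 VAR.
Step 10 — Apparent power: |S| = 4.507 VA.
Step 11 — Power factor: PF = P/|S| = 0.8898 (lagging).

(a) P = 4.011 W  (b) Q = 2.057 VAR  (c) S = 4.507 VA  (d) PF = 0.8898 (lagging)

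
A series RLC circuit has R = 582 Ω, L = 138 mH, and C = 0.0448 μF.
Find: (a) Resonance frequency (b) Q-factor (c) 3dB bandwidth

Step 1 — Resonance: ω₀ = 1/√(LC) = 1/√(0.138·4.48e-08) = 1.272e+04 rad/s.
Step 2 — f₀ = ω₀/(2π) = 2024 Hz.
Step 3 — Series Q: Q = ω₀L/R = 1.272e+04·0.138/582 = 3.016.
Step 4 — Bandwidth: Δω = ω₀/Q = 4217 rad/s; BW = Δω/(2π) = 671.2 Hz.

(a) f₀ = 2024 Hz  (b) Q = 3.016  (c) BW = 671.2 Hz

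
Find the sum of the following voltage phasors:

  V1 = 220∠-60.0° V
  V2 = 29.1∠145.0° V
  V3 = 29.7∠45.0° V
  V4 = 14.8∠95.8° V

Step 1 — Convert each phasor to rectangular form:
  V1 = 220·(cos(-60.0°) + j·sin(-60.0°)) = 110 - j190.5 V
  V2 = 29.1·(cos(145.0°) + j·sin(145.0°)) = -23.84 + j16.69 V
  V3 = 29.7·(cos(45.0°) + j·sin(45.0°)) = 21 + j21 V
  V4 = 14.8·(cos(95.8°) + j·sin(95.8°)) = -1.496 + j14.72 V
Step 2 — Sum components: V_total = 105.7 - j138.1 V.
Step 3 — Convert to polar: |V_total| = 173.9 V, ∠V_total = -52.6°.

V_total = 173.9∠-52.6° V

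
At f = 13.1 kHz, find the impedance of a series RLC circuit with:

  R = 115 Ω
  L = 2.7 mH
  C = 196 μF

Step 1 — Angular frequency: ω = 2π·f = 2π·1.31e+04 = 8.231e+04 rad/s.
Step 2 — Component impedances:
  R: Z = R = 115 Ω
  L: Z = jωL = j·8.231e+04·0.0027 = 0 + j222.2 Ω
  C: Z = 1/(jωC) = -j/(ω·C) = 0 - j0.06199 Ω
Step 3 — Series combination: Z_total = R + L + C = 115 + j222.2 Ω = 250.2∠62.6° Ω.

Z = 115 + j222.2 Ω = 250.2∠62.6° Ω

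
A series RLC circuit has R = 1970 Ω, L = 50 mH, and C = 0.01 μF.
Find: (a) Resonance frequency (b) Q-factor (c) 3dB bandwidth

Step 1 — Resonance: ω₀ = 1/√(LC) = 1/√(0.05·1e-08) = 4.472e+04 rad/s.
Step 2 — f₀ = ω₀/(2π) = 7118 Hz.
Step 3 — Series Q: Q = ω₀L/R = 4.472e+04·0.05/1970 = 1.135.
Step 4 — Bandwidth: Δω = ω₀/Q = 3.94e+04 rad/s; BW = Δω/(2π) = 6271 Hz.

(a) f₀ = 7118 Hz  (b) Q = 1.135  (c) BW = 6271 Hz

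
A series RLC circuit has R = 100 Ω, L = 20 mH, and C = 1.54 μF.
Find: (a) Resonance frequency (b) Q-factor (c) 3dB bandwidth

Step 1 — Resonance: ω₀ = 1/√(LC) = 1/√(0.02·1.54e-06) = 5698 rad/s.
Step 2 — f₀ = ω₀/(2π) = 906.9 Hz.
Step 3 — Series Q: Q = ω₀L/R = 5698·0.02/100 = 1.14.
Step 4 — Bandwidth: Δω = ω₀/Q = 5000 rad/s; BW = Δω/(2π) = 795.8 Hz.

(a) f₀ = 906.9 Hz  (b) Q = 1.14  (c) BW = 795.8 Hz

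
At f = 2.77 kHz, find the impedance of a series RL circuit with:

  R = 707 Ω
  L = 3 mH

Step 1 — Angular frequency: ω = 2π·f = 2π·2770 = 1.74e+04 rad/s.
Step 2 — Component impedances:
  R: Z = R = 707 Ω
  L: Z = jωL = j·1.74e+04·0.003 = 0 + j52.21 Ω
Step 3 — Series combination: Z_total = R + L = 707 + j52.21 Ω = 708.9∠4.2° Ω.

Z = 707 + j52.21 Ω = 708.9∠4.2° Ω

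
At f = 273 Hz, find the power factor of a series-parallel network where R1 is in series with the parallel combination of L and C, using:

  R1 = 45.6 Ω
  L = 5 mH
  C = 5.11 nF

Step 1 — Angular frequency: ω = 2π·f = 2π·273 = 1715 rad/s.
Step 2 — Component impedances:
  R1: Z = R = 45.6 Ω
  L: Z = jωL = j·1715·0.005 = 0 + j8.577 Ω
  C: Z = 1/(jωC) = -j/(ω·C) = 0 - j1.141e+05 Ω
Step 3 — Parallel branch: L || C = 1/(1/L + 1/C) = 0 + j8.577 Ω.
Step 4 — Series with R1: Z_total = R1 + (L || C) = 45.6 + j8.577 Ω = 46.4∠10.7° Ω.
Step 5 — Power factor: PF = cos(φ) = Re(Z)/|Z| = 45.6/46.4 = 0.9828.
Step 6 — Type: Im(Z) = 8.577 ⇒ lagging (phase φ = 10.7°).

PF = 0.9828 (lagging, φ = 10.7°)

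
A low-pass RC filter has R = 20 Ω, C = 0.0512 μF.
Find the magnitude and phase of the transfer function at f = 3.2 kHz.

Step 1 — Angular frequency: ω = 2π·3200 = 2.011e+04 rad/s.
Step 2 — Transfer function: H(jω) = 1/(1 + jωRC).
Step 3 — Denominator: 1 + jωRC = 1 + j·2.011e+04·20·5.12e-08 = 1 + j0.02059.
Step 4 — H = 0.9996 - j0.02058.
Step 5 — Magnitude: |H| = 0.9998 (-0.0 dB); phase: φ = -1.2°.

|H| = 0.9998 (-0.0 dB), φ = -1.2°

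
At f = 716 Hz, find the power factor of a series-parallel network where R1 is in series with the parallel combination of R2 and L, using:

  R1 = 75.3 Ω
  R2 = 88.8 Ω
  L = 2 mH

Step 1 — Angular frequency: ω = 2π·f = 2π·716 = 4499 rad/s.
Step 2 — Component impedances:
  R1: Z = R = 75.3 Ω
  R2: Z = R = 88.8 Ω
  L: Z = jωL = j·4499·0.002 = 0 + j8.998 Ω
Step 3 — Parallel branch: R2 || L = 1/(1/R2 + 1/L) = 0.9024 + j8.906 Ω.
Step 4 — Series with R1: Z_total = R1 + (R2 || L) = 76.2 + j8.906 Ω = 76.72∠6.7° Ω.
Step 5 — Power factor: PF = cos(φ) = Re(Z)/|Z| = 76.2/76.72 = 0.9932.
Step 6 — Type: Im(Z) = 8.906 ⇒ lagging (phase φ = 6.7°).

PF = 0.9932 (lagging, φ = 6.7°)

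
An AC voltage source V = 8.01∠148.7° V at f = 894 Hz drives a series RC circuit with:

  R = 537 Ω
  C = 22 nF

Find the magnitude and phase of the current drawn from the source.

Step 1 — Angular frequency: ω = 2π·f = 2π·894 = 5617 rad/s.
Step 2 — Component impedances:
  R: Z = R = 537 Ω
  C: Z = 1/(jωC) = -j/(ω·C) = 0 - j8092 Ω
Step 3 — Series combination: Z_total = R + C = 537 - j8092 Ω = 8110∠-86.2° Ω.
Step 4 — Source phasor: V = 8.01∠148.7° V = -6.844 + j4.161 V.
Step 5 — Ohm's law: I = V / Z_total = (-6.844 + j4.161) / (537 - j8092) = -0.0005679 - j0.0008081 A.
Step 6 — Convert to polar: |I| = 0.0009877 A, ∠I = -125.1°.

I = 0.0009877∠-125.1° A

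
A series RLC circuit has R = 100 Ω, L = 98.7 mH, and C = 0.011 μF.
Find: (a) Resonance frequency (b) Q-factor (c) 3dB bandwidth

Step 1 — Resonance condition Im(Z)=0 gives ω₀ = 1/√(LC).
Step 2 — ω₀ = 1/√(0.0987·1.1e-08) = 3.035e+04 rad/s.
Step 3 — f₀ = ω₀/(2π) = 4830 Hz.
Step 4 — Series Q: Q = ω₀L/R = 3.035e+04·0.0987/100 = 29.95.
Step 5 — 3dB bandwidth: Δω = ω₀/Q = 1013 rad/s; BW = Δω/(2π) = 161.3 Hz.

(a) f₀ = 4830 Hz  (b) Q = 29.95  (c) BW = 161.3 Hz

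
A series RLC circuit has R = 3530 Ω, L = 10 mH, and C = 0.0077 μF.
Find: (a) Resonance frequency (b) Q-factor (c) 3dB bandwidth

Step 1 — Resonance condition Im(Z)=0 gives ω₀ = 1/√(LC).
Step 2 — ω₀ = 1/√(0.01·7.7e-09) = 1.14e+05 rad/s.
Step 3 — f₀ = ω₀/(2π) = 1.814e+04 Hz.
Step 4 — Series Q: Q = ω₀L/R = 1.14e+05·0.01/3530 = 0.3228.
Step 5 — 3dB bandwidth: Δω = ω₀/Q = 3.53e+05 rad/s; BW = Δω/(2π) = 5.618e+04 Hz.

(a) f₀ = 1.814e+04 Hz  (b) Q = 0.3228  (c) BW = 5.618e+04 Hz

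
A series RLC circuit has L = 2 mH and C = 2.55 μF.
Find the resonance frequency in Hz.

Step 1 — Resonance condition Im(Z)=0 gives ω₀ = 1/√(LC).
Step 2 — ω₀ = 1/√(0.002·2.55e-06) = 1.4e+04 rad/s.
Step 3 — f₀ = ω₀/(2π) = 2229 Hz.

f₀ = 2229 Hz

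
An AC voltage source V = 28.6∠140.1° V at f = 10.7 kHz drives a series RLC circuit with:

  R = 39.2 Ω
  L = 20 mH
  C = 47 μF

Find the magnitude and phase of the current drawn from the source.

Step 1 — Angular frequency: ω = 2π·f = 2π·1.07e+04 = 6.723e+04 rad/s.
Step 2 — Component impedances:
  R: Z = R = 39.2 Ω
  L: Z = jωL = j·6.723e+04·0.02 = 0 + j1345 Ω
  C: Z = 1/(jωC) = -j/(ω·C) = 0 - j0.3165 Ω
Step 3 — Series combination: Z_total = R + L + C = 39.2 + j1344 Ω = 1345∠88.3° Ω.
Step 4 — Source phasor: V = 28.6∠140.1° V = -21.94 + j18.35 V.
Step 5 — Ohm's law: I = V / Z_total = (-21.94 + j18.35) / (39.2 + j1344) = 0.01316 + j0.01671 A.
Step 6 — Convert to polar: |I| = 0.02127 A, ∠I = 51.8°.

I = 0.02127∠51.8° A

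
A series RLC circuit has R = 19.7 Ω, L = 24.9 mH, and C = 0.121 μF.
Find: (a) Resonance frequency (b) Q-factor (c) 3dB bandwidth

Step 1 — Resonance condition Im(Z)=0 gives ω₀ = 1/√(LC).
Step 2 — ω₀ = 1/√(0.0249·1.21e-07) = 1.822e+04 rad/s.
Step 3 — f₀ = ω₀/(2π) = 2900 Hz.
Step 4 — Series Q: Q = ω₀L/R = 1.822e+04·0.0249/19.7 = 23.03.
Step 5 — 3dB bandwidth: Δω = ω₀/Q = 791.2 rad/s; BW = Δω/(2π) = 125.9 Hz.

(a) f₀ = 2900 Hz  (b) Q = 23.03  (c) BW = 125.9 Hz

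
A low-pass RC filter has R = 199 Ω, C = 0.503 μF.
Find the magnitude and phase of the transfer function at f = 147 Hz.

Step 1 — Angular frequency: ω = 2π·147 = 923.6 rad/s.
Step 2 — Transfer function: H(jω) = 1/(1 + jωRC).
Step 3 — Denominator: 1 + jωRC = 1 + j·923.6·199·5.03e-07 = 1 + j0.09245.
Step 4 — H = 0.9915 - j0.09167.
Step 5 — Magnitude: |H| = 0.9958 (-0.0 dB); phase: φ = -5.3°.

|H| = 0.9958 (-0.0 dB), φ = -5.3°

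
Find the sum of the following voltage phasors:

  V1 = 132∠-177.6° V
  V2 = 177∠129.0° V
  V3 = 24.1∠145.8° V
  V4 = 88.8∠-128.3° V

Step 1 — Convert each phasor to rectangular form:
  V1 = 132·(cos(-177.6°) + j·sin(-177.6°)) = -131.9 - j5.528 V
  V2 = 177·(cos(129.0°) + j·sin(129.0°)) = -111.4 + j137.6 V
  V3 = 24.1·(cos(145.8°) + j·sin(145.8°)) = -19.93 + j13.55 V
  V4 = 88.8·(cos(-128.3°) + j·sin(-128.3°)) = -55.04 - j69.69 V
Step 2 — Sum components: V_total = -318.2 + j75.89 V.
Step 3 — Convert to polar: |V_total| = 327.2 V, ∠V_total = 166.6°.

V_total = 327.2∠166.6° V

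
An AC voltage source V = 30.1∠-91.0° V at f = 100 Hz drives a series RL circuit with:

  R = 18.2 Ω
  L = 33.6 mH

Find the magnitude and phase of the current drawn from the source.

Step 1 — Angular frequency: ω = 2π·f = 2π·100 = 628.3 rad/s.
Step 2 — Component impedances:
  R: Z = R = 18.2 Ω
  L: Z = jωL = j·628.3·0.0336 = 0 + j21.11 Ω
Step 3 — Series combination: Z_total = R + L = 18.2 + j21.11 Ω = 27.87∠49.2° Ω.
Step 4 — Source phasor: V = 30.1∠-91.0° V = -0.5253 - j30.1 V.
Step 5 — Ohm's law: I = V / Z_total = (-0.5253 - j30.1) / (18.2 + j21.11) = -0.8301 - j0.6907 A.
Step 6 — Convert to polar: |I| = 1.08 A, ∠I = -140.2°.

I = 1.08∠-140.2° A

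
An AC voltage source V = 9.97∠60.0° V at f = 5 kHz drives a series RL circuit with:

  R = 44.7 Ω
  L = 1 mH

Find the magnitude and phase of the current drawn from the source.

Step 1 — Angular frequency: ω = 2π·f = 2π·5000 = 3.142e+04 rad/s.
Step 2 — Component impedances:
  R: Z = R = 44.7 Ω
  L: Z = jωL = j·3.142e+04·0.001 = 0 + j31.42 Ω
Step 3 — Series combination: Z_total = R + L = 44.7 + j31.42 Ω = 54.64∠35.1° Ω.
Step 4 — Source phasor: V = 9.97∠60.0° V = 4.985 + j8.634 V.
Step 5 — Ohm's law: I = V / Z_total = (4.985 + j8.634) / (44.7 + j31.42) = 0.1655 + j0.07683 A.
Step 6 — Convert to polar: |I| = 0.1825 A, ∠I = 24.9°.

I = 0.1825∠24.9° A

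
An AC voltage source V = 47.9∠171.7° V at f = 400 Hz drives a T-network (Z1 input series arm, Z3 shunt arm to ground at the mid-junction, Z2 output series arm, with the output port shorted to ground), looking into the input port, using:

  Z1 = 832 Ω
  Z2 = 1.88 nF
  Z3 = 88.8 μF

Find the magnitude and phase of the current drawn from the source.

Step 1 — Angular frequency: ω = 2π·f = 2π·400 = 2513 rad/s.
Step 2 — Component impedances:
  Z1: Z = R = 832 Ω
  Z2: Z = 1/(jωC) = -j/(ω·C) = 0 - j2.116e+05 Ω
  Z3: Z = 1/(jωC) = -j/(ω·C) = 0 - j4.481 Ω
Step 3 — With the output port shorted to ground, the output series arm Z2 runs from the junction to ground; the shunt arm Z3 also runs from the junction to ground. They appear in parallel: Z3 || Z2 = 0 - j4.481 Ω.
Step 4 — Series with input arm Z1: Z_in = Z1 + (Z3 || Z2) = 832 - j4.481 Ω = 832∠-0.3° Ω.
Step 5 — Source phasor: V = 47.9∠171.7° V = -47.4 + j6.915 V.
Step 6 — Ohm's law: I = V / Z_total = (-47.4 + j6.915) / (832 - j4.481) = -0.05701 + j0.008004 A.
Step 7 — Convert to polar: |I| = 0.05757 A, ∠I = 172.0°.

I = 0.05757∠172.0° A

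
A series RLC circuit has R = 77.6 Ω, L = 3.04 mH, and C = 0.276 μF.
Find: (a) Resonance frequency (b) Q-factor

Step 1 — Resonance condition Im(Z)=0 gives ω₀ = 1/√(LC).
Step 2 — ω₀ = 1/√(0.00304·2.76e-07) = 3.452e+04 rad/s.
Step 3 — f₀ = ω₀/(2π) = 5495 Hz.
Step 4 — Series Q: Q = ω₀L/R = 3.452e+04·0.00304/77.6 = 1.352.

(a) f₀ = 5495 Hz  (b) Q = 1.352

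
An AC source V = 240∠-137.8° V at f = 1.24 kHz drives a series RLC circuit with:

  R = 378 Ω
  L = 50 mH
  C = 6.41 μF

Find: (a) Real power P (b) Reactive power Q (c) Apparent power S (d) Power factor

Step 1 — Angular frequency: ω = 2π·f = 2π·1240 = 7791 rad/s.
Step 2 — Component impedances:
  R: Z = R = 378 Ω
  L: Z = jωL = j·7791·0.05 = 0 + j389.6 Ω
  C: Z = 1/(jωC) = -j/(ω·C) = 0 - j20.02 Ω
Step 3 — Series combination: Z_total = R + L + C = 378 + j369.5 Ω = 528.6∠44.4° Ω.
Step 4 — Source phasor: V = 240∠-137.8° V = -177.8 - j161.2 V.
Step 5 — Current: I = V / Z = -0.4537 + j0.01704 A = 0.454∠177.8° A.
Step 6 — Complex power: S = V·I* = 77.92 + j76.17 VA.
Step 7 — Real power: P = Re(S) = 77.92 W.
Step 8 — Reactive power: Q = Im(S) = 76.17 VAR.
Step 9 — Apparent power: |S| = 109 VA.
Step 10 — Power factor: PF = P/|S| = 0.7151 (lagging).

(a) P = 77.92 W  (b) Q = 76.17 VAR  (c) S = 109 VA  (d) PF = 0.7151 (lagging)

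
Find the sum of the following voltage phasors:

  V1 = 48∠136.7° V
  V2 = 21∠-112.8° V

Step 1 — Convert each phasor to rectangular form:
  V1 = 48·(cos(136.7°) + j·sin(136.7°)) = -34.93 + j32.92 V
  V2 = 21·(cos(-112.8°) + j·sin(-112.8°)) = -8.138 - j19.36 V
Step 2 — Sum components: V_total = -43.07 + j13.56 V.
Step 3 — Convert to polar: |V_total| = 45.16 V, ∠V_total = 162.5°.

V_total = 45.16∠162.5° V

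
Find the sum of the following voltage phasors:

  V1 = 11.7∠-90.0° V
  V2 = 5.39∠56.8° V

Step 1 — Convert each phasor to rectangular form:
  V1 = 11.7·(cos(-90.0°) + j·sin(-90.0°)) = 0 - j11.7 V
  V2 = 5.39·(cos(56.8°) + j·sin(56.8°)) = 2.951 + j4.51 V
Step 2 — Sum components: V_total = 2.951 - j7.19 V.
Step 3 — Convert to polar: |V_total| = 7.772 V, ∠V_total = -67.7°.

V_total = 7.772∠-67.7° V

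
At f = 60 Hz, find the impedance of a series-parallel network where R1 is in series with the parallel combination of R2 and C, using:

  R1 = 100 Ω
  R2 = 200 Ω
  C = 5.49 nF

Step 1 — Angular frequency: ω = 2π·f = 2π·60 = 377 rad/s.
Step 2 — Component impedances:
  R1: Z = R = 100 Ω
  R2: Z = R = 200 Ω
  C: Z = 1/(jωC) = -j/(ω·C) = 0 - j4.832e+05 Ω
Step 3 — Parallel branch: R2 || C = 1/(1/R2 + 1/C) = 200 - j0.08279 Ω.
Step 4 — Series with R1: Z_total = R1 + (R2 || C) = 300 - j0.08279 Ω = 300∠-0.0° Ω.

Z = 300 - j0.08279 Ω = 300∠-0.0° Ω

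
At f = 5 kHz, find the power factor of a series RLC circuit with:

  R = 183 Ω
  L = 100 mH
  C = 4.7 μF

Step 1 — Angular frequency: ω = 2π·f = 2π·5000 = 3.142e+04 rad/s.
Step 2 — Component impedances:
  R: Z = R = 183 Ω
  L: Z = jωL = j·3.142e+04·0.1 = 0 + j3142 Ω
  C: Z = 1/(jωC) = -j/(ω·C) = 0 - j6.773 Ω
Step 3 — Series combination: Z_total = R + L + C = 183 + j3135 Ω = 3140∠86.7° Ω.
Step 4 — Power factor: PF = cos(φ) = Re(Z)/|Z| = 183/3140 = 0.05828.
Step 5 — Type: Im(Z) = 3135 ⇒ lagging (phase φ = 86.7°).

PF = 0.05828 (lagging, φ = 86.7°)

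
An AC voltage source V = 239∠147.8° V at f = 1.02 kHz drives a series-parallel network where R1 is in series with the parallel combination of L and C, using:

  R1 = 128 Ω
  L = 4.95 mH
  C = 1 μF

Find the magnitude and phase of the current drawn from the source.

Step 1 — Angular frequency: ω = 2π·f = 2π·1020 = 6409 rad/s.
Step 2 — Component impedances:
  R1: Z = R = 128 Ω
  L: Z = jωL = j·6409·0.00495 = 0 + j31.72 Ω
  C: Z = 1/(jωC) = -j/(ω·C) = 0 - j156 Ω
Step 3 — Parallel branch: L || C = 1/(1/L + 1/C) = 0 + j39.82 Ω.
Step 4 — Series with R1: Z_total = R1 + (L || C) = 128 + j39.82 Ω = 134.1∠17.3° Ω.
Step 5 — Source phasor: V = 239∠147.8° V = -202.2 + j127.4 V.
Step 6 — Ohm's law: I = V / Z_total = (-202.2 + j127.4) / (128 + j39.82) = -1.158 + j1.355 A.
Step 7 — Convert to polar: |I| = 1.783 A, ∠I = 130.5°.

I = 1.783∠130.5° A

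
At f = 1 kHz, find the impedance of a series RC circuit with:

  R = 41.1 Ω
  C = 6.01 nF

Step 1 — Angular frequency: ω = 2π·f = 2π·1000 = 6283 rad/s.
Step 2 — Component impedances:
  R: Z = R = 41.1 Ω
  C: Z = 1/(jωC) = -j/(ω·C) = 0 - j2.648e+04 Ω
Step 3 — Series combination: Z_total = R + C = 41.1 - j2.648e+04 Ω = 2.648e+04∠-89.9° Ω.

Z = 41.1 - j2.648e+04 Ω = 2.648e+04∠-89.9° Ω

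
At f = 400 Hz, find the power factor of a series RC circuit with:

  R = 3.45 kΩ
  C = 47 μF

Step 1 — Angular frequency: ω = 2π·f = 2π·400 = 2513 rad/s.
Step 2 — Component impedances:
  R: Z = R = 3450 Ω
  C: Z = 1/(jωC) = -j/(ω·C) = 0 - j8.466 Ω
Step 3 — Series combination: Z_total = R + C = 3450 - j8.466 Ω = 3450∠-0.1° Ω.
Step 4 — Power factor: PF = cos(φ) = Re(Z)/|Z| = 3450/3450 = 1.
Step 5 — Type: Im(Z) = -8.466 ⇒ leading (phase φ = -0.1°).

PF = 1 (leading, φ = -0.1°)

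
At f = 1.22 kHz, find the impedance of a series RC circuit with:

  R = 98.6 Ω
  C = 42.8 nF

Step 1 — Angular frequency: ω = 2π·f = 2π·1220 = 7665 rad/s.
Step 2 — Component impedances:
  R: Z = R = 98.6 Ω
  C: Z = 1/(jωC) = -j/(ω·C) = 0 - j3048 Ω
Step 3 — Series combination: Z_total = R + C = 98.6 - j3048 Ω = 3050∠-88.1° Ω.

Z = 98.6 - j3048 Ω = 3050∠-88.1° Ω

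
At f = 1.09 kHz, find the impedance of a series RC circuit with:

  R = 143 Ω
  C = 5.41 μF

Step 1 — Angular frequency: ω = 2π·f = 2π·1090 = 6849 rad/s.
Step 2 — Component impedances:
  R: Z = R = 143 Ω
  C: Z = 1/(jωC) = -j/(ω·C) = 0 - j26.99 Ω
Step 3 — Series combination: Z_total = R + C = 143 - j26.99 Ω = 145.5∠-10.7° Ω.

Z = 143 - j26.99 Ω = 145.5∠-10.7° Ω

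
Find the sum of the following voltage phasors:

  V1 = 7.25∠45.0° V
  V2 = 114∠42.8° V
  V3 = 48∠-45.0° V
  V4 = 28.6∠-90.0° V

Step 1 — Convert each phasor to rectangular form:
  V1 = 7.25·(cos(45.0°) + j·sin(45.0°)) = 5.127 + j5.127 V
  V2 = 114·(cos(42.8°) + j·sin(42.8°)) = 83.65 + j77.46 V
  V3 = 48·(cos(-45.0°) + j·sin(-45.0°)) = 33.94 - j33.94 V
  V4 = 28.6·(cos(-90.0°) + j·sin(-90.0°)) = 0 - j28.6 V
Step 2 — Sum components: V_total = 122.7 + j20.04 V.
Step 3 — Convert to polar: |V_total| = 124.3 V, ∠V_total = 9.3°.

V_total = 124.3∠9.3° V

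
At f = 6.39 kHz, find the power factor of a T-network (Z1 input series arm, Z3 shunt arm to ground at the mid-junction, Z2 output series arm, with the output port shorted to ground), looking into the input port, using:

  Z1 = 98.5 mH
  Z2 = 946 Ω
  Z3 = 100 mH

Step 1 — Angular frequency: ω = 2π·f = 2π·6390 = 4.015e+04 rad/s.
Step 2 — Component impedances:
  Z1: Z = jωL = j·4.015e+04·0.0985 = 0 + j3955 Ω
  Z2: Z = R = 946 Ω
  Z3: Z = jωL = j·4.015e+04·0.1 = 0 + j4015 Ω
Step 3 — With the output port shorted to ground, the output series arm Z2 runs from the junction to ground; the shunt arm Z3 also runs from the junction to ground. They appear in parallel: Z3 || Z2 = 896.2 + j211.2 Ω.
Step 4 — Series with input arm Z1: Z_in = Z1 + (Z3 || Z2) = 896.2 + j4166 Ω = 4261∠77.9° Ω.
Step 5 — Power factor: PF = cos(φ) = Re(Z)/|Z| = 896.2/4261 = 0.2103.
Step 6 — Type: Im(Z) = 4166 ⇒ lagging (phase φ = 77.9°).

PF = 0.2103 (lagging, φ = 77.9°)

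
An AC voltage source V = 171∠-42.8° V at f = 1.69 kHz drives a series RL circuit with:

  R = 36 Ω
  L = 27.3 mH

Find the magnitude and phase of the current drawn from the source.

Step 1 — Angular frequency: ω = 2π·f = 2π·1690 = 1.062e+04 rad/s.
Step 2 — Component impedances:
  R: Z = R = 36 Ω
  L: Z = jωL = j·1.062e+04·0.0273 = 0 + j289.9 Ω
Step 3 — Series combination: Z_total = R + L = 36 + j289.9 Ω = 292.1∠82.9° Ω.
Step 4 — Source phasor: V = 171∠-42.8° V = 125.5 - j116.2 V.
Step 5 — Ohm's law: I = V / Z_total = (125.5 - j116.2) / (36 + j289.9) = -0.3418 - j0.4753 A.
Step 6 — Convert to polar: |I| = 0.5854 A, ∠I = -125.7°.

I = 0.5854∠-125.7° A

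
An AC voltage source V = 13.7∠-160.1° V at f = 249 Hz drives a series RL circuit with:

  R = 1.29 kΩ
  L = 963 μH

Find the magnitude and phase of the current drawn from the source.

Step 1 — Angular frequency: ω = 2π·f = 2π·249 = 1565 rad/s.
Step 2 — Component impedances:
  R: Z = R = 1290 Ω
  L: Z = jωL = j·1565·0.000963 = 0 + j1.507 Ω
Step 3 — Series combination: Z_total = R + L = 1290 + j1.507 Ω = 1290∠0.1° Ω.
Step 4 — Source phasor: V = 13.7∠-160.1° V = -12.88 - j4.663 V.
Step 5 — Ohm's law: I = V / Z_total = (-12.88 - j4.663) / (1290 + j1.507) = -0.00999 - j0.003603 A.
Step 6 — Convert to polar: |I| = 0.01062 A, ∠I = -160.2°.

I = 0.01062∠-160.2° A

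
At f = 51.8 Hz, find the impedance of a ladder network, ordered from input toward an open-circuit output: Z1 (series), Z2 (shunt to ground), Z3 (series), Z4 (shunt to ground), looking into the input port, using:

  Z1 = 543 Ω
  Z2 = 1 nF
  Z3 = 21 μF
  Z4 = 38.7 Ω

Step 1 — Angular frequency: ω = 2π·f = 2π·51.8 = 325.5 rad/s.
Step 2 — Component impedances:
  Z1: Z = R = 543 Ω
  Z2: Z = 1/(jωC) = -j/(ω·C) = 0 - j3.072e+06 Ω
  Z3: Z = 1/(jωC) = -j/(ω·C) = 0 - j146.3 Ω
  Z4: Z = R = 38.7 Ω
Step 3 — Ladder network (open output): work backward from the far end, alternating series and parallel combinations. Z_in = 581.7 - j146.3 Ω = 599.8∠-14.1° Ω.

Z = 581.7 - j146.3 Ω = 599.8∠-14.1° Ω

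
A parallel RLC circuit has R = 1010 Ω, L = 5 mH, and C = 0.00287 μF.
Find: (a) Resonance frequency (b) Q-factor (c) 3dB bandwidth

Step 1 — Resonance: ω₀ = 1/√(LC) = 1/√(0.005·2.87e-09) = 2.64e+05 rad/s.
Step 2 — f₀ = ω₀/(2π) = 4.201e+04 Hz.
Step 3 — Parallel Q: Q = R/(ω₀L) = 1010/(2.64e+05·0.005) = 0.7652.
Step 4 — Bandwidth: Δω = ω₀/Q = 3.45e+05 rad/s; BW = Δω/(2π) = 5.491e+04 Hz.

(a) f₀ = 4.201e+04 Hz  (b) Q = 0.7652  (c) BW = 5.491e+04 Hz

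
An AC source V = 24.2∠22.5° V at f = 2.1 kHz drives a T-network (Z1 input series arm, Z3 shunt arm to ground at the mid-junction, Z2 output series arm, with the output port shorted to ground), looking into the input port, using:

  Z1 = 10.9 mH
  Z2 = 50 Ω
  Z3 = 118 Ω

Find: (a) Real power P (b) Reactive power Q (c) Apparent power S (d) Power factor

Step 1 — Angular frequency: ω = 2π·f = 2π·2100 = 1.319e+04 rad/s.
Step 2 — Component impedances:
  Z1: Z = jωL = j·1.319e+04·0.0109 = 0 + j143.8 Ω
  Z2: Z = R = 50 Ω
  Z3: Z = R = 118 Ω
Step 3 — With the output port shorted to ground, the output series arm Z2 runs from the junction to ground; the shunt arm Z3 also runs from the junction to ground. They appear in parallel: Z3 || Z2 = 35.12 Ω.
Step 4 — Series with input arm Z1: Z_in = Z1 + (Z3 || Z2) = 35.12 + j143.8 Ω = 148∠76.3° Ω.
Step 5 — Source phasor: V = 24.2∠22.5° V = 22.36 + j9.261 V.
Step 6 — Current: I = V / Z = 0.09659 - j0.1319 A = 0.1635∠-53.8° A.
Step 7 — Complex power: S = V·I* = 0.9384 + j3.843 VA.
Step 8 — Real power: P = Re(S) = 0.9384 W.
Step 9 — Reactive power: Q = Im(S) = 3.843 VAR.
Step 10 — Apparent power: |S| = 3.956 VA.
Step 11 — Power factor: PF = P/|S| = 0.2372 (lagging).

(a) P = 0.9384 W  (b) Q = 3.843 VAR  (c) S = 3.956 VA  (d) PF = 0.2372 (lagging)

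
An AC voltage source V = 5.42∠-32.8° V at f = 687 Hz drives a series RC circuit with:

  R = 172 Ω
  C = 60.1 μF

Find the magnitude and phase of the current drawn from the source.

Step 1 — Angular frequency: ω = 2π·f = 2π·687 = 4317 rad/s.
Step 2 — Component impedances:
  R: Z = R = 172 Ω
  C: Z = 1/(jωC) = -j/(ω·C) = 0 - j3.855 Ω
Step 3 — Series combination: Z_total = R + C = 172 - j3.855 Ω = 172∠-1.3° Ω.
Step 4 — Source phasor: V = 5.42∠-32.8° V = 4.556 - j2.936 V.
Step 5 — Ohm's law: I = V / Z_total = (4.556 - j2.936) / (172 - j3.855) = 0.02686 - j0.01647 A.
Step 6 — Convert to polar: |I| = 0.0315 A, ∠I = -31.5°.

I = 0.0315∠-31.5° A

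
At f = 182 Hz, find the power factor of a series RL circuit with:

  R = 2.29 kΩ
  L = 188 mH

Step 1 — Angular frequency: ω = 2π·f = 2π·182 = 1144 rad/s.
Step 2 — Component impedances:
  R: Z = R = 2290 Ω
  L: Z = jωL = j·1144·0.188 = 0 + j215 Ω
Step 3 — Series combination: Z_total = R + L = 2290 + j215 Ω = 2300∠5.4° Ω.
Step 4 — Power factor: PF = cos(φ) = Re(Z)/|Z| = 2290/2300.1 = 0.9956.
Step 5 — Type: Im(Z) = 215 ⇒ lagging (phase φ = 5.4°).

PF = 0.9956 (lagging, φ = 5.4°)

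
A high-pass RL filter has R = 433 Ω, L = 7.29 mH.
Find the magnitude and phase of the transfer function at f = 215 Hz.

Step 1 — Angular frequency: ω = 2π·215 = 1351 rad/s.
Step 2 — Transfer function: H(jω) = jωL/(R + jωL).
Step 3 — Numerator jωL = j·9.848; denominator R + jωL = 433 + j9.848.
Step 4 — H = 0.000517 + j0.02273.
Step 5 — Magnitude: |H| = 0.02274 (-32.9 dB); phase: φ = 88.7°.

|H| = 0.02274 (-32.9 dB), φ = 88.7°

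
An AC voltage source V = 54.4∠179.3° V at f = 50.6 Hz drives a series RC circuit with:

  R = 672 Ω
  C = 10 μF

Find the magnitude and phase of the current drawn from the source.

Step 1 — Angular frequency: ω = 2π·f = 2π·50.6 = 317.9 rad/s.
Step 2 — Component impedances:
  R: Z = R = 672 Ω
  C: Z = 1/(jωC) = -j/(ω·C) = 0 - j314.5 Ω
Step 3 — Series combination: Z_total = R + C = 672 - j314.5 Ω = 742∠-25.1° Ω.
Step 4 — Source phasor: V = 54.4∠179.3° V = -54.4 + j0.6646 V.
Step 5 — Ohm's law: I = V / Z_total = (-54.4 + j0.6646) / (672 - j314.5) = -0.06678 - j0.03027 A.
Step 6 — Convert to polar: |I| = 0.07332 A, ∠I = -155.6°.

I = 0.07332∠-155.6° A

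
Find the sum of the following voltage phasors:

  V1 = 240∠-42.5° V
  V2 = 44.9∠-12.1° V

Step 1 — Convert each phasor to rectangular form:
  V1 = 240·(cos(-42.5°) + j·sin(-42.5°)) = 176.9 - j162.1 V
  V2 = 44.9·(cos(-12.1°) + j·sin(-12.1°)) = 43.9 - j9.412 V
Step 2 — Sum components: V_total = 220.8 - j171.6 V.
Step 3 — Convert to polar: |V_total| = 279.7 V, ∠V_total = -37.8°.

V_total = 279.7∠-37.8° V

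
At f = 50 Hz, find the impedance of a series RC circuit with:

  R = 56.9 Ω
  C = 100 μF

Step 1 — Angular frequency: ω = 2π·f = 2π·50 = 314.2 rad/s.
Step 2 — Component impedances:
  R: Z = R = 56.9 Ω
  C: Z = 1/(jωC) = -j/(ω·C) = 0 - j31.83 Ω
Step 3 — Series combination: Z_total = R + C = 56.9 - j31.83 Ω = 65.2∠-29.2° Ω.

Z = 56.9 - j31.83 Ω = 65.2∠-29.2° Ω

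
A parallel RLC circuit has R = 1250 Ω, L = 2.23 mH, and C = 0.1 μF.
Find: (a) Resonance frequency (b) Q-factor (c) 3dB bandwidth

Step 1 — Resonance: ω₀ = 1/√(LC) = 1/√(0.00223·1e-07) = 6.696e+04 rad/s.
Step 2 — f₀ = ω₀/(2π) = 1.066e+04 Hz.
Step 3 — Parallel Q: Q = R/(ω₀L) = 1250/(6.696e+04·0.00223) = 8.371.
Step 4 — Bandwidth: Δω = ω₀/Q = 8000 rad/s; BW = Δω/(2π) = 1273 Hz.

(a) f₀ = 1.066e+04 Hz  (b) Q = 8.371  (c) BW = 1273 Hz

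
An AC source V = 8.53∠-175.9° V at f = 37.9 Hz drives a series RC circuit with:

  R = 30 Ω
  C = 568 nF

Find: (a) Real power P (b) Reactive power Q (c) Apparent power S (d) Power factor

Step 1 — Angular frequency: ω = 2π·f = 2π·37.9 = 238.1 rad/s.
Step 2 — Component impedances:
  R: Z = R = 30 Ω
  C: Z = 1/(jωC) = -j/(ω·C) = 0 - j7393 Ω
Step 3 — Series combination: Z_total = R + C = 30 - j7393 Ω = 7393∠-89.8° Ω.
Step 4 — Source phasor: V = 8.53∠-175.9° V = -8.508 - j0.6099 V.
Step 5 — Current: I = V / Z = 7.782e-05 - j0.001151 A = 0.001154∠-86.1° A.
Step 6 — Complex power: S = V·I* = 3.993e-05 - j0.009841 VA.
Step 7 — Real power: P = Re(S) = 3.993e-05 W.
Step 8 — Reactive power: Q = Im(S) = -0.009841 VAR.
Step 9 — Apparent power: |S| = 0.009842 VA.
Step 10 — Power factor: PF = P/|S| = 0.004058 (leading).

(a) P = 3.993e-05 W  (b) Q = -0.009841 VAR  (c) S = 0.009842 VA  (d) PF = 0.004058 (leading)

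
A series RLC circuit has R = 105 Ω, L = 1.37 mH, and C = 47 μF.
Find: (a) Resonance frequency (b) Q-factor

Step 1 — Resonance condition Im(Z)=0 gives ω₀ = 1/√(LC).
Step 2 — ω₀ = 1/√(0.00137·4.7e-05) = 3941 rad/s.
Step 3 — f₀ = ω₀/(2π) = 627.2 Hz.
Step 4 — Series Q: Q = ω₀L/R = 3941·0.00137/105 = 0.05142.

(a) f₀ = 627.2 Hz  (b) Q = 0.05142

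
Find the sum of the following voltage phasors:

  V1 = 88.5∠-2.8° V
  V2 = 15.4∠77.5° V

Step 1 — Convert each phasor to rectangular form:
  V1 = 88.5·(cos(-2.8°) + j·sin(-2.8°)) = 88.39 - j4.323 V
  V2 = 15.4·(cos(77.5°) + j·sin(77.5°)) = 3.333 + j15.03 V
Step 2 — Sum components: V_total = 91.73 + j10.71 V.
Step 3 — Convert to polar: |V_total| = 92.35 V, ∠V_total = 6.7°.

V_total = 92.35∠6.7° V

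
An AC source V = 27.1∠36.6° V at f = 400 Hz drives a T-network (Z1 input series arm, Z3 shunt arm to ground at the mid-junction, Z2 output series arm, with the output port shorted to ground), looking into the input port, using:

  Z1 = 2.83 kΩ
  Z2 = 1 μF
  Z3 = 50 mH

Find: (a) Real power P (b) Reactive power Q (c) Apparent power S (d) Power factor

Step 1 — Angular frequency: ω = 2π·f = 2π·400 = 2513 rad/s.
Step 2 — Component impedances:
  Z1: Z = R = 2830 Ω
  Z2: Z = 1/(jωC) = -j/(ω·C) = 0 - j397.9 Ω
  Z3: Z = jωL = j·2513·0.05 = 0 + j125.7 Ω
Step 3 — With the output port shorted to ground, the output series arm Z2 runs from the junction to ground; the shunt arm Z3 also runs from the junction to ground. They appear in parallel: Z3 || Z2 = 0 + j183.7 Ω.
Step 4 — Series with input arm Z1: Z_in = Z1 + (Z3 || Z2) = 2830 + j183.7 Ω = 2836∠3.7° Ω.
Step 5 — Source phasor: V = 27.1∠36.6° V = 21.76 + j16.16 V.
Step 6 — Current: I = V / Z = 0.008025 + j0.005189 A = 0.009556∠32.9° A.
Step 7 — Complex power: S = V·I* = 0.2584 + j0.01677 VA.
Step 8 — Real power: P = Re(S) = 0.2584 W.
Step 9 — Reactive power: Q = Im(S) = 0.01677 VAR.
Step 10 — Apparent power: |S| = 0.259 VA.
Step 11 — Power factor: PF = P/|S| = 0.9979 (lagging).

(a) P = 0.2584 W  (b) Q = 0.01677 VAR  (c) S = 0.259 VA  (d) PF = 0.9979 (lagging)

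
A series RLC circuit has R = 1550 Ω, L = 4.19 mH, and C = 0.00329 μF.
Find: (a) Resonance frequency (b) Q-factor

Step 1 — Resonance condition Im(Z)=0 gives ω₀ = 1/√(LC).
Step 2 — ω₀ = 1/√(0.00419·3.29e-09) = 2.693e+05 rad/s.
Step 3 — f₀ = ω₀/(2π) = 4.287e+04 Hz.
Step 4 — Series Q: Q = ω₀L/R = 2.693e+05·0.00419/1550 = 0.7281.

(a) f₀ = 4.287e+04 Hz  (b) Q = 0.7281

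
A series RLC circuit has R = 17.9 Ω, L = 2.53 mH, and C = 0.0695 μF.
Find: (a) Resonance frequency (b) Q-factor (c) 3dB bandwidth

Step 1 — Resonance condition Im(Z)=0 gives ω₀ = 1/√(LC).
Step 2 — ω₀ = 1/√(0.00253·6.95e-08) = 7.541e+04 rad/s.
Step 3 — f₀ = ω₀/(2π) = 1.2e+04 Hz.
Step 4 — Series Q: Q = ω₀L/R = 7.541e+04·0.00253/17.9 = 10.66.
Step 5 — 3dB bandwidth: Δω = ω₀/Q = 7075 rad/s; BW = Δω/(2π) = 1126 Hz.

(a) f₀ = 1.2e+04 Hz  (b) Q = 10.66  (c) BW = 1126 Hz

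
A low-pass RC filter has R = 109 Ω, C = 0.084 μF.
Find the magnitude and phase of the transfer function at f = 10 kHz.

Step 1 — Angular frequency: ω = 2π·1e+04 = 6.283e+04 rad/s.
Step 2 — Transfer function: H(jω) = 1/(1 + jωRC).
Step 3 — Denominator: 1 + jωRC = 1 + j·6.283e+04·109·8.4e-08 = 1 + j0.5753.
Step 4 — H = 0.7513 - j0.4322.
Step 5 — Magnitude: |H| = 0.8668 (-1.2 dB); phase: φ = -29.9°.

|H| = 0.8668 (-1.2 dB), φ = -29.9°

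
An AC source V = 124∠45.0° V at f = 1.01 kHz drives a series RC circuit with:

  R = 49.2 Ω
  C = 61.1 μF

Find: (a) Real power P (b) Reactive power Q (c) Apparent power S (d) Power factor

Step 1 — Angular frequency: ω = 2π·f = 2π·1010 = 6346 rad/s.
Step 2 — Component impedances:
  R: Z = R = 49.2 Ω
  C: Z = 1/(jωC) = -j/(ω·C) = 0 - j2.579 Ω
Step 3 — Series combination: Z_total = R + C = 49.2 - j2.579 Ω = 49.27∠-3.0° Ω.
Step 4 — Source phasor: V = 124∠45.0° V = 87.68 + j87.68 V.
Step 5 — Current: I = V / Z = 1.684 + j1.87 A = 2.517∠48.0° A.
Step 6 — Complex power: S = V·I* = 311.7 - j16.34 VA.
Step 7 — Real power: P = Re(S) = 311.7 W.
Step 8 — Reactive power: Q = Im(S) = -16.34 VAR.
Step 9 — Apparent power: |S| = 312.1 VA.
Step 10 — Power factor: PF = P/|S| = 0.9986 (leading).

(a) P = 311.7 W  (b) Q = -16.34 VAR  (c) S = 312.1 VA  (d) PF = 0.9986 (leading)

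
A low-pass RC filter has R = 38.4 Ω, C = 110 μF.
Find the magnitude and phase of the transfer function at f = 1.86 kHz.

Step 1 — Angular frequency: ω = 2π·1860 = 1.169e+04 rad/s.
Step 2 — Transfer function: H(jω) = 1/(1 + jωRC).
Step 3 — Denominator: 1 + jωRC = 1 + j·1.169e+04·38.4·0.00011 = 1 + j49.36.
Step 4 — H = 0.0004102 - j0.02025.
Step 5 — Magnitude: |H| = 0.02025 (-33.9 dB); phase: φ = -88.8°.

|H| = 0.02025 (-33.9 dB), φ = -88.8°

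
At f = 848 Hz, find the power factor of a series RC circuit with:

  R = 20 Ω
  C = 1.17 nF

Step 1 — Angular frequency: ω = 2π·f = 2π·848 = 5328 rad/s.
Step 2 — Component impedances:
  R: Z = R = 20 Ω
  C: Z = 1/(jωC) = -j/(ω·C) = 0 - j1.604e+05 Ω
Step 3 — Series combination: Z_total = R + C = 20 - j1.604e+05 Ω = 1.604e+05∠-90.0° Ω.
Step 4 — Power factor: PF = cos(φ) = Re(Z)/|Z| = 20/1.604e+05 = 0.0001247.
Step 5 — Type: Im(Z) = -1.604e+05 ⇒ leading (phase φ = -90.0°).

PF = 0.0001247 (leading, φ = -90.0°)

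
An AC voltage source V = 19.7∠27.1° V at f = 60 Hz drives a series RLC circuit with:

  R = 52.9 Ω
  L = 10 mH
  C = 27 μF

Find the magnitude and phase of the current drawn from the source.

Step 1 — Angular frequency: ω = 2π·f = 2π·60 = 377 rad/s.
Step 2 — Component impedances:
  R: Z = R = 52.9 Ω
  L: Z = jωL = j·377·0.01 = 0 + j3.77 Ω
  C: Z = 1/(jωC) = -j/(ω·C) = 0 - j98.24 Ω
Step 3 — Series combination: Z_total = R + L + C = 52.9 - j94.47 Ω = 108.3∠-60.8° Ω.
Step 4 — Source phasor: V = 19.7∠27.1° V = 17.54 + j8.974 V.
Step 5 — Ohm's law: I = V / Z_total = (17.54 + j8.974) / (52.9 - j94.47) = 0.006814 + j0.1818 A.
Step 6 — Convert to polar: |I| = 0.1819 A, ∠I = 87.9°.

I = 0.1819∠87.9° A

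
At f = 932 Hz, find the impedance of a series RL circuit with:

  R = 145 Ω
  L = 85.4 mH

Step 1 — Angular frequency: ω = 2π·f = 2π·932 = 5856 rad/s.
Step 2 — Component impedances:
  R: Z = R = 145 Ω
  L: Z = jωL = j·5856·0.0854 = 0 + j500.1 Ω
Step 3 — Series combination: Z_total = R + L = 145 + j500.1 Ω = 520.7∠73.8° Ω.

Z = 145 + j500.1 Ω = 520.7∠73.8° Ω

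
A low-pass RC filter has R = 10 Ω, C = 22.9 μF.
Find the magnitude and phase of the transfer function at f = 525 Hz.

Step 1 — Angular frequency: ω = 2π·525 = 3299 rad/s.
Step 2 — Transfer function: H(jω) = 1/(1 + jωRC).
Step 3 — Denominator: 1 + jωRC = 1 + j·3299·10·2.29e-05 = 1 + j0.7554.
Step 4 — H = 0.6367 - j0.481.
Step 5 — Magnitude: |H| = 0.7979 (-2.0 dB); phase: φ = -37.1°.

|H| = 0.7979 (-2.0 dB), φ = -37.1°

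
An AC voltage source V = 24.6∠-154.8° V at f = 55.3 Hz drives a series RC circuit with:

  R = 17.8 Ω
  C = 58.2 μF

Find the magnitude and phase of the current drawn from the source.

Step 1 — Angular frequency: ω = 2π·f = 2π·55.3 = 347.5 rad/s.
Step 2 — Component impedances:
  R: Z = R = 17.8 Ω
  C: Z = 1/(jωC) = -j/(ω·C) = 0 - j49.45 Ω
Step 3 — Series combination: Z_total = R + C = 17.8 - j49.45 Ω = 52.56∠-70.2° Ω.
Step 4 — Source phasor: V = 24.6∠-154.8° V = -22.26 - j10.47 V.
Step 5 — Ohm's law: I = V / Z_total = (-22.26 - j10.47) / (17.8 - j49.45) = 0.04408 - j0.466 A.
Step 6 — Convert to polar: |I| = 0.4681 A, ∠I = -84.6°.

I = 0.4681∠-84.6° A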